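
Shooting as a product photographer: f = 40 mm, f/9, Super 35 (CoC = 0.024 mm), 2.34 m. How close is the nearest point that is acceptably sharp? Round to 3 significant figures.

Hyperfocal distance H = f²/(N·c) + f = 40²/(9 × 0.024) + 40 = 1600/0.216 + 40 ≈ 7447.4 mm ≈ 7.447 m.
Near limit Dn = s·(H − f)/(H + s − 2f) = 2340 × (7447.4 − 40) / (7447.4 + 2340 − 2 × 40) = 2340 × 7407.4 / 9707.4 ≈ 1785.6 mm ≈ 1.79 m.

1.79 m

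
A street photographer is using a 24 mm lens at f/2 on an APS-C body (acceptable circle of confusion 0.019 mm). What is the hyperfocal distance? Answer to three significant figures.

Hyperfocal distance H = f²/(N·c) + f = 24²/(2 × 0.019) + 24 = 576/0.038 + 24 ≈ 15181.9 mm ≈ 15.2 m.

15.2 m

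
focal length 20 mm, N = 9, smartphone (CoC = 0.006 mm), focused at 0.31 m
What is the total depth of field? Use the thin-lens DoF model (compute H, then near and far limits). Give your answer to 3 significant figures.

Hyperfocal distance H = f²/(N·c) + f = 20²/(9 × 0.006) + 20 = 400/0.054 + 20 ≈ 7427.4 mm ≈ 7.427 m.
Near limit Dn = s·(H − f)/(H + s − 2f) = 310 × (7427.4 − 20) / (7427.4 + 310 − 2 × 20) = 310 × 7407.4 / 7697.4 ≈ 298.321 mm.
Far limit Df = s·(H − f)/(H − s) = 310 × (7427.4 − 20) / (7427.4 − 310) = 310 × 7407.4 / 7117.4 ≈ 322.631 mm.
Depth of field = Df − Dn = 322.631 − 298.321 ≈ 24.310 mm.

24.3 mm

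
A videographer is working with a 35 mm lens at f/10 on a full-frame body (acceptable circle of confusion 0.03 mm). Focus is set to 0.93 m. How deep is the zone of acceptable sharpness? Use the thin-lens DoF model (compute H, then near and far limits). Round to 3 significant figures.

Hyperfocal distance H = f²/(N·c) + f = 35²/(10 × 0.03) + 35 = 1225/0.3 + 35 ≈ 4118.3 mm ≈ 4.118 m.
Near limit Dn = s·(H − f)/(H + s − 2f) = 930 × (4118.3 − 35) / (4118.3 + 930 − 2 × 35) = 930 × 4083.3 / 4978.3 ≈ 762.81 mm.
Far limit Df = s·(H − f)/(H − s) = 930 × (4118.3 − 35) / (4118.3 − 930) = 930 × 4083.3 / 3188.3 ≈ 1191.06 mm.
Depth of field = Df − Dn = 1191.06 − 762.81 ≈ 428.25 mm.

428 mm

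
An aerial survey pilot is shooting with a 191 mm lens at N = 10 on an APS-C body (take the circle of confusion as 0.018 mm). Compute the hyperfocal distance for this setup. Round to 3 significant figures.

Hyperfocal distance H = f²/(N·c) + f = 191²/(10 × 0.018) + 191 = 36481/0.18 + 191 ≈ 202863.2 mm ≈ 203 m.

203 m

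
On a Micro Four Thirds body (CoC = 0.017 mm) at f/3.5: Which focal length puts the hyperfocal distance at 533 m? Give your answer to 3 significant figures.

From H = f²/(N·c) + f, with f ≪ H: f ≈ √(H·N·c) = √(533000 × 3.5 × 0.017) = √31714 ≈ 178.1 mm.
The +f correction barely moves this — solving exactly, f² + N·c·f − N·c·H = 0 ⇒ f = (−N·c + √((N·c)² + 4·N·c·H))/2 = (−0.0595 + √126854)/2 ≈ 178.05 mm, so f ≈ 178 mm.

178 mm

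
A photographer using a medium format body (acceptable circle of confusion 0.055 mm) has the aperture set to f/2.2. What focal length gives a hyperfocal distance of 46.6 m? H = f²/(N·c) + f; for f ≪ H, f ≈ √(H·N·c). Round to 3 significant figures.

From H = f²/(N·c) + f, with f ≪ H: f ≈ √(H·N·c) = √(46600 × 2.2 × 0.055) = √5638.6 ≈ 75.09 mm.
Exact: f² + N·c·f − N·c·H = 0 ⇒ f = (−N·c + √((N·c)² + 4·N·c·H))/2 = (−0.121 + √22554)/2 ≈ 75.030 mm ≈ 75.0 mm.

75.0 mm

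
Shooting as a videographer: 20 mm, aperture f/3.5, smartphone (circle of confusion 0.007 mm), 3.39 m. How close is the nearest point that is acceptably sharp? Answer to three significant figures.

Hyperfocal distance H = f²/(N·c) + f = 20²/(3.5 × 0.007) + 20 = 400/0.0245 + 20 ≈ 16346.5 mm ≈ 16.35 m.
Near limit Dn = s·(H − f)/(H + s − 2f) = 3390 × (16346.5 − 20) / (16346.5 + 3390 − 2 × 20) = 3390 × 16326.5 / 19696.5 ≈ 2810.0 mm ≈ 2.81 m.

2.81 m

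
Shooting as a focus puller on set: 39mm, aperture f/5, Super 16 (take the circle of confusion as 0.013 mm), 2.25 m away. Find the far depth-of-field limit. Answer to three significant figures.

2.48 m

Hyperfocal distance H = f²/(N·c) + f = 39²/(5 × 0.013) + 39 = 1521/0.065 + 39 ≈ 23439.0 mm ≈ 23.44 m.
Far limit Df = s·(H − f)/(H − s) = 2250 × (23439.0 − 39) / (23439.0 − 2250) = 2250 × 23400.0 / 21189.0 ≈ 2484.8 mm ≈ 2.48 m.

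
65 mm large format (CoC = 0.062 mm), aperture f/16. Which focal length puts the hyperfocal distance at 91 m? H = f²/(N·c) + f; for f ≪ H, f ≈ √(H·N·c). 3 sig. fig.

300 mm

From H = f²/(N·c) + f, with f ≪ H: f ≈ √(H·N·c) = √(91000 × 16 × 0.062) = √90272 ≈ 300.5 mm.
Exact: f² + N·c·f − N·c·H = 0 ⇒ f = (−N·c + √((N·c)² + 4·N·c·H))/2 = (−0.992 + √361089)/2 ≈ 299.96 mm ≈ 300 mm.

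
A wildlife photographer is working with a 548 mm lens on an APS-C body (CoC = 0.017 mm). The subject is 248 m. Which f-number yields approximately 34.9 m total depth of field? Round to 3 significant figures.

f/5

Write h = H − f = f²/(N·c). The thin-lens limits are Dn = s·h/(h + (s−f)) and Df = s·h/(h − (s−f)), so DoF = Df − Dn = 2·s·(s−f)·h / (h² − (s−f)²).
That is a quadratic in h: DoF·h² − 2·s·(s−f)·h − DoF·(s−f)² = 0 ⇒ h = (s−f)·(s + √(s² + DoF²)) / DoF = 247452 × (248000 + √(248000² + 34900²)) / 34900 = 247452 × (248000 + 250444) / 34900 ≈ 3534122 mm.
Then N = f²/(c·h) = 548² / (0.017 × 3534122) = 300304 / 60080 ≈ 5.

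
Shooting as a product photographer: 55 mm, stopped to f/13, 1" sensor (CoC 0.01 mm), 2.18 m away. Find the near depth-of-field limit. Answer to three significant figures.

2.00 m

Hyperfocal distance H = f²/(N·c) + f = 55²/(13 × 0.01) + 55 = 3025/0.13 + 55 ≈ 23324.2 mm ≈ 23.32 m.
Near limit Dn = s·(H − f)/(H + s − 2f) = 2180 × (23324.2 − 55) / (23324.2 + 2180 − 2 × 55) = 2180 × 23269.2 / 25394.2 ≈ 1997.6 mm ≈ 2.00 m.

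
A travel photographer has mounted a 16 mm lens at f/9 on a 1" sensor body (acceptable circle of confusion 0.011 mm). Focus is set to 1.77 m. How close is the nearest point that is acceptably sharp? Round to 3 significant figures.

1.05 m

Hyperfocal distance H = f²/(N·c) + f = 16²/(9 × 0.011) + 16 = 256/0.099 + 16 ≈ 2601.9 mm ≈ 2.602 m.
Near limit Dn = s·(H − f)/(H + s − 2f) = 1770 × (2601.9 − 16) / (2601.9 + 1770 − 2 × 16) = 1770 × 2585.9 / 4339.9 ≈ 1054.6 mm ≈ 1.05 m.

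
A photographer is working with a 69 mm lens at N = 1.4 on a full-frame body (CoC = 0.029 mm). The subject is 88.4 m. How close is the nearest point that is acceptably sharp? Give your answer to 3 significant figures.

50.4 m

Hyperfocal distance H = f²/(N·c) + f = 69²/(1.4 × 0.029) + 69 = 4761/0.0406 + 69 ≈ 117335.0 mm ≈ 117.3 m.
Near limit Dn = s·(H − f)/(H + s − 2f) = 88400 × (117335.0 − 69) / (117335.0 + 88400 − 2 × 69) = 88400 × 117266.0 / 205597.0 ≈ 50421 mm ≈ 50.4 m.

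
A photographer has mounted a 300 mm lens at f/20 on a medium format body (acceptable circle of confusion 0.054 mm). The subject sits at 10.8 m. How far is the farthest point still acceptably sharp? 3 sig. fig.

Hyperfocal distance H = f²/(N·c) + f = 300²/(20 × 0.054) + 300 = 90000/1.08 + 300 ≈ 83633.3 mm ≈ 83.63 m.
Far limit Df = s·(H − f)/(H − s) = 10800 × (83633.3 − 300) / (83633.3 − 10800) = 10800 × 83333.3 / 72833.3 ≈ 12357 mm ≈ 12.4 m.

12.4 m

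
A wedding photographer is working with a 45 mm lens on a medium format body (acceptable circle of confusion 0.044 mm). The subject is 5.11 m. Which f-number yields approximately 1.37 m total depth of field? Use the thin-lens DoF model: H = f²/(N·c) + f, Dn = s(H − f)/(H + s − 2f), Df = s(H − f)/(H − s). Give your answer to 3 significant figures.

f/1.20

Write h = H − f = f²/(N·c). The thin-lens limits are Dn = s·h/(h + (s−f)) and Df = s·h/(h − (s−f)), so DoF = Df − Dn = 2·s·(s−f)·h / (h² − (s−f)²).
That is a quadratic in h: DoF·h² − 2·s·(s−f)·h − DoF·(s−f)² = 0 ⇒ h = (s−f)·(s + √(s² + DoF²)) / DoF = 5065 × (5110 + √(5110² + 1370²)) / 1370 = 5065 × (5110 + 5290.46) / 1370 ≈ 38451 mm.
Then N = f²/(c·h) = 45² / (0.044 × 38451) = 2025 / 1691.9 ≈ 1.20.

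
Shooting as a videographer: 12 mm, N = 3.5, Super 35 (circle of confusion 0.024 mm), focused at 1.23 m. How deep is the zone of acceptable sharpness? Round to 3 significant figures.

3.53 m

Hyperfocal distance H = f²/(N·c) + f = 12²/(3.5 × 0.024) + 12 = 144/0.084 + 12 ≈ 1726.3 mm ≈ 1.726 m.
Near limit Dn = s·(H − f)/(H + s − 2f) = 1230 × (1726.3 − 12) / (1726.3 + 1230 − 2 × 12) = 1230 × 1714.3 / 2932.3 ≈ 719.1 mm.
Far limit Df = s·(H − f)/(H − s) = 1230 × (1726.3 − 12) / (1726.3 − 1230) = 1230 × 1714.3 / 496.3 ≈ 4248.7 mm.
Depth of field = Df − Dn = 4248.7 − 719.1 ≈ 3529.6 mm ≈ 3.53 m.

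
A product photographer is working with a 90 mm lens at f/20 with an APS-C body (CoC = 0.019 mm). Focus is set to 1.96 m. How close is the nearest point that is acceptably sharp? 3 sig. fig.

1.80 m

Hyperfocal distance H = f²/(N·c) + f = 90²/(20 × 0.019) + 90 = 8100/0.38 + 90 ≈ 21405.8 mm ≈ 21.41 m.
Near limit Dn = s·(H − f)/(H + s − 2f) = 1960 × (21405.8 − 90) / (21405.8 + 1960 − 2 × 90) = 1960 × 21315.8 / 23185.8 ≈ 1801.9 mm ≈ 1.80 m.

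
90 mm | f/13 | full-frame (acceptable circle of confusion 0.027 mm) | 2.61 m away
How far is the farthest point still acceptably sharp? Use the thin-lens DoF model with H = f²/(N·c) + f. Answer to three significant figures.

2.93 m

Hyperfocal distance H = f²/(N·c) + f = 90²/(13 × 0.027) + 90 = 8100/0.351 + 90 ≈ 23166.9 mm ≈ 23.17 m.
Far limit Df = s·(H − f)/(H − s) = 2610 × (23166.9 − 90) / (23166.9 − 2610) = 2610 × 23076.9 / 20556.9 ≈ 2930.0 mm ≈ 2.93 m.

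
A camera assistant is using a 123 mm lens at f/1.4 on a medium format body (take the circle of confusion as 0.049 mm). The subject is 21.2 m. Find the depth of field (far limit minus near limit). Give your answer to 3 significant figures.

4.09 m

Hyperfocal distance H = f²/(N·c) + f = 123²/(1.4 × 0.049) + 123 = 15129/0.0686 + 123 ≈ 220662.4 mm ≈ 220.7 m.
Near limit Dn = s·(H − f)/(H + s − 2f) = 21200 × (220662.4 − 123) / (220662.4 + 21200 − 2 × 123) = 21200 × 220539.4 / 241616.4 ≈ 19350.7 mm.
Far limit Df = s·(H − f)/(H − s) = 21200 × (220662.4 − 123) / (220662.4 − 21200) = 21200 × 220539.4 / 199462.4 ≈ 23440.2 mm.
Depth of field = Df − Dn = 23440.2 − 19350.7 ≈ 4089.5 mm ≈ 4.09 m.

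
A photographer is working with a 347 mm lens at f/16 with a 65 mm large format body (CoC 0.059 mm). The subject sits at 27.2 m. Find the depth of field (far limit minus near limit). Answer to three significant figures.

Hyperfocal distance H = f²/(N·c) + f = 347²/(16 × 0.059) + 347 = 120409/0.944 + 347 ≈ 127898.9 mm ≈ 127.9 m.
Near limit Dn = s·(H − f)/(H + s − 2f) = 27200 × (127898.9 − 347) / (127898.9 + 27200 − 2 × 347) = 27200 × 127551.9 / 154404.9 ≈ 22470 mm.
Far limit Df = s·(H − f)/(H − s) = 27200 × (127898.9 − 347) / (127898.9 − 27200) = 27200 × 127551.9 / 100698.9 ≈ 34453 mm.
Depth of field = Df − Dn = 34453 − 22470 ≈ 11983 mm ≈ 12.0 m.

12.0 m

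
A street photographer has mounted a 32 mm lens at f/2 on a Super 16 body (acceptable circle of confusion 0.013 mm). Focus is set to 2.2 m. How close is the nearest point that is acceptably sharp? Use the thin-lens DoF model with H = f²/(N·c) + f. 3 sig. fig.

Hyperfocal distance H = f²/(N·c) + f = 32²/(2 × 0.013) + 32 = 1024/0.026 + 32 ≈ 39416.6 mm ≈ 39.42 m.
Near limit Dn = s·(H − f)/(H + s − 2f) = 2200 × (39416.6 − 32) / (39416.6 + 2200 − 2 × 32) = 2200 × 39384.6 / 41552.6 ≈ 2085.2 mm ≈ 2.09 m.

2.09 m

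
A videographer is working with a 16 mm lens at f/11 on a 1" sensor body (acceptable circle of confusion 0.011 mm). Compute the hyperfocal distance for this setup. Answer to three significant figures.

2.13 m

Hyperfocal distance H = f²/(N·c) + f = 16²/(11 × 0.011) + 16 = 256/0.121 + 16 ≈ 2131.7 mm ≈ 2.13 m.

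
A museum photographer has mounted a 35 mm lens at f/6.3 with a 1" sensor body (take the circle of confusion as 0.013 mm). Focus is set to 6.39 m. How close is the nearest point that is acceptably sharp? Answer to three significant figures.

Hyperfocal distance H = f²/(N·c) + f = 35²/(6.3 × 0.013) + 35 = 1225/0.0819 + 35 ≈ 14992.3 mm ≈ 14.99 m.
Near limit Dn = s·(H − f)/(H + s − 2f) = 6390 × (14992.3 − 35) / (14992.3 + 6390 − 2 × 35) = 6390 × 14957.3 / 21312.3 ≈ 4484.6 mm ≈ 4.48 m.

4.48 m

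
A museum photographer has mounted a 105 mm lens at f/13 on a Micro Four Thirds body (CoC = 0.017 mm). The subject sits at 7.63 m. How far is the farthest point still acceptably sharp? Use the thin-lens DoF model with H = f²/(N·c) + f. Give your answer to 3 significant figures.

Hyperfocal distance H = f²/(N·c) + f = 105²/(13 × 0.017) + 105 = 11025/0.221 + 105 ≈ 49991.9 mm ≈ 49.99 m.
Far limit Df = s·(H − f)/(H − s) = 7630 × (49991.9 − 105) / (49991.9 − 7630) = 7630 × 49886.9 / 42361.9 ≈ 8985.4 mm ≈ 8.99 m.

8.99 m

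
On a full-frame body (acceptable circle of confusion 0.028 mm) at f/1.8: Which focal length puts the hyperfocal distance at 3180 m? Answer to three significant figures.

From H = f²/(N·c) + f, with f ≪ H: f ≈ √(H·N·c) = √(3180000 × 1.8 × 0.028) = √160272 ≈ 400.3 mm.
The +f correction barely moves this — solving exactly, f² + N·c·f − N·c·H = 0 ⇒ f = (−N·c + √((N·c)² + 4·N·c·H))/2 = (−0.0504 + √641088)/2 ≈ 400.31 mm, so f ≈ 400 mm.

400 mm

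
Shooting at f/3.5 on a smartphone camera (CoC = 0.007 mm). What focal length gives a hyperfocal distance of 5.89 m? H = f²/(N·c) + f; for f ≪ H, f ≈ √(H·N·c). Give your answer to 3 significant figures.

12.0 mm

From H = f²/(N·c) + f, with f ≪ H: f ≈ √(H·N·c) = √(5890 × 3.5 × 0.007) = √144.31 ≈ 12.01 mm.
The +f correction barely moves this — solving exactly, f² + N·c·f − N·c·H = 0 ⇒ f = (−N·c + √((N·c)² + 4·N·c·H))/2 = (−0.0245 + √577.22)/2 ≈ 12.000 mm, so f ≈ 12.0 mm.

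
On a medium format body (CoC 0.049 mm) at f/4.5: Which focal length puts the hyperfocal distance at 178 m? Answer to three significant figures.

198 mm

From H = f²/(N·c) + f, with f ≪ H: f ≈ √(H·N·c) = √(178000 × 4.5 × 0.049) = √39249 ≈ 198.1 mm.
The +f correction barely moves this — solving exactly, f² + N·c·f − N·c·H = 0 ⇒ f = (−N·c + √((N·c)² + 4·N·c·H))/2 = (−0.2205 + √156996)/2 ≈ 198.00 mm, so f ≈ 198 mm.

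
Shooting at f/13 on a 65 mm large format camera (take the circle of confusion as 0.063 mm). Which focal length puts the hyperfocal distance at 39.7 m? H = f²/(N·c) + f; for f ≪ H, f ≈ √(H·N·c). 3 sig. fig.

From H = f²/(N·c) + f, with f ≪ H: f ≈ √(H·N·c) = √(39700 × 13 × 0.063) = √32514 ≈ 180.3 mm.
The +f correction barely moves this — solving exactly, f² + N·c·f − N·c·H = 0 ⇒ f = (−N·c + √((N·c)² + 4·N·c·H))/2 = (−0.819 + √130058)/2 ≈ 179.91 mm, so f ≈ 180 mm.

180 mm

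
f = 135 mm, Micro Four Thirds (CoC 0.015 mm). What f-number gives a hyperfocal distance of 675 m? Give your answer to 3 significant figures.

f/1.80

Rearrange H = f²/(N·c) + f for N: N = f² / ((H − f)·c).
N = 135² / ((675000 − 135) × 0.015) = 18225 / 10123 ≈ 1.80.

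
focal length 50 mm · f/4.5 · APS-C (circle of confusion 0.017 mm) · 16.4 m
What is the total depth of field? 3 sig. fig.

21.9 m

Hyperfocal distance H = f²/(N·c) + f = 50²/(4.5 × 0.017) + 50 = 2500/0.0765 + 50 ≈ 32729.7 mm ≈ 32.73 m.
Near limit Dn = s·(H − f)/(H + s − 2f) = 16400 × (32729.7 − 50) / (32729.7 + 16400 − 2 × 50) = 16400 × 32679.7 / 49029.7 ≈ 10931 mm.
Far limit Df = s·(H − f)/(H − s) = 16400 × (32729.7 − 50) / (32729.7 − 16400) = 16400 × 32679.7 / 16329.7 ≈ 32820 mm.
Depth of field = Df − Dn = 32820 − 10931 ≈ 21889 mm ≈ 21.9 m.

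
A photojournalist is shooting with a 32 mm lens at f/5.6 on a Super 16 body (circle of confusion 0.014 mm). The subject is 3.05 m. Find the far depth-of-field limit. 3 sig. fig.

3.97 m

Hyperfocal distance H = f²/(N·c) + f = 32²/(5.6 × 0.014) + 32 = 1024/0.0784 + 32 ≈ 13093.2 mm ≈ 13.09 m.
Far limit Df = s·(H − f)/(H − s) = 3050 × (13093.2 − 32) / (13093.2 − 3050) = 3050 × 13061.2 / 10043.2 ≈ 3966.5 mm ≈ 3.97 m.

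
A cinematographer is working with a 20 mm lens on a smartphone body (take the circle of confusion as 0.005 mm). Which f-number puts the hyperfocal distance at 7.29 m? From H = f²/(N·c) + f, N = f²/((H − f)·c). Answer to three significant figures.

f/11

Rearrange H = f²/(N·c) + f for N: N = f² / ((H − f)·c).
N = 20² / ((7290 − 20) × 0.005) = 400 / 36.35 ≈ 11.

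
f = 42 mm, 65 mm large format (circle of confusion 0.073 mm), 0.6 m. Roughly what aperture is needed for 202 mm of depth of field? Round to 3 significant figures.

Write h = H − f = f²/(N·c). The thin-lens limits are Dn = s·h/(h + (s−f)) and Df = s·h/(h − (s−f)), so DoF = Df − Dn = 2·s·(s−f)·h / (h² − (s−f)²).
That is a quadratic in h: DoF·h² − 2·s·(s−f)·h − DoF·(s−f)² = 0 ⇒ h = (s−f)·(s + √(s² + DoF²)) / DoF = 558 × (600 + √(600² + 202²)) / 202 = 558 × (600 + 633.091) / 202 ≈ 3406.3 mm.
Then N = f²/(c·h) = 42² / (0.073 × 3406.3) = 1764 / 248.66 ≈ 7.09.

f/7.09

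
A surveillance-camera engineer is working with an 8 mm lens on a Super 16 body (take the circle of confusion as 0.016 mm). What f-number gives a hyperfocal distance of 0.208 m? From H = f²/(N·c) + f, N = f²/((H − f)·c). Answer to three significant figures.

Rearrange H = f²/(N·c) + f for N: N = f² / ((H − f)·c).
N = 8² / ((208 − 8) × 0.016) = 64 / 3.200 ≈ 20.

f/20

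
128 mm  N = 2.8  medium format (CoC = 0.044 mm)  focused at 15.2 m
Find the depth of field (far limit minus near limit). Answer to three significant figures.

3.49 m

Hyperfocal distance H = f²/(N·c) + f = 128²/(2.8 × 0.044) + 128 = 16384/0.1232 + 128 ≈ 133115.0 mm ≈ 133.1 m.
Near limit Dn = s·(H − f)/(H + s − 2f) = 15200 × (133115.0 − 128) / (133115.0 + 15200 − 2 × 128) = 15200 × 132987.0 / 148059.0 ≈ 13652.7 mm.
Far limit Df = s·(H − f)/(H − s) = 15200 × (133115.0 − 128) / (133115.0 − 15200) = 15200 × 132987.0 / 117915.0 ≈ 17142.9 mm.
Depth of field = Df − Dn = 17142.9 − 13652.7 ≈ 3490.2 mm ≈ 3.49 m.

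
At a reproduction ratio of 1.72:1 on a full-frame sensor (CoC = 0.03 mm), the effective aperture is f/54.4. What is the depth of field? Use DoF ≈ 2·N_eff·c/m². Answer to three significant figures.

At magnification m, DoF ≈ 2·N_eff·c/m² = 2 × 54.4 × 0.03 / 1.72² = 3.264 / 2.958 ≈ 1.1 mm.

1.10 mm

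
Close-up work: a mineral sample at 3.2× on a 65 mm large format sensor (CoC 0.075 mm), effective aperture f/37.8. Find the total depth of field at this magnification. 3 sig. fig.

0.554 mm

At magnification m, DoF ≈ 2·N_eff·c/m² = 2 × 37.8 × 0.075 / 3.2² = 5.67 / 10.24 ≈ 0.554 mm.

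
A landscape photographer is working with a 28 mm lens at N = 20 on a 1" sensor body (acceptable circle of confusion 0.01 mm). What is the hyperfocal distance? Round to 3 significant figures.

3.95 m

Hyperfocal distance H = f²/(N·c) + f = 28²/(20 × 0.01) + 28 = 784/0.2 + 28 ≈ 3948.0 mm ≈ 3.95 m.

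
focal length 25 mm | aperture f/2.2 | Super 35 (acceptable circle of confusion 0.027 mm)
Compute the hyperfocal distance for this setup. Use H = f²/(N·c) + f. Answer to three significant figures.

Hyperfocal distance H = f²/(N·c) + f = 25²/(2.2 × 0.027) + 25 = 625/0.0594 + 25 ≈ 10546.9 mm ≈ 10.5 m.

10.5 m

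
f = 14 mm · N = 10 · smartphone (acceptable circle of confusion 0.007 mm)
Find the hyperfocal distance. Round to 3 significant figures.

2.81 m

Hyperfocal distance H = f²/(N·c) + f = 14²/(10 × 0.007) + 14 = 196/0.07 + 14 ≈ 2814.0 mm ≈ 2.81 m.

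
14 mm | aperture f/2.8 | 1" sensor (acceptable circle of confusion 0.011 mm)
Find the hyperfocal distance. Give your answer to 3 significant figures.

Hyperfocal distance H = f²/(N·c) + f = 14²/(2.8 × 0.011) + 14 = 196/0.0308 + 14 ≈ 6377.6 mm ≈ 6.38 m.

6.38 m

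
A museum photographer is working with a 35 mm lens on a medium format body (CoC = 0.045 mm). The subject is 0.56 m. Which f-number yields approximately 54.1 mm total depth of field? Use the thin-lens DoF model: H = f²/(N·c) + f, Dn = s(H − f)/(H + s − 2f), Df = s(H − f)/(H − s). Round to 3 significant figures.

Write h = H − f = f²/(N·c). The thin-lens limits are Dn = s·h/(h + (s−f)) and Df = s·h/(h − (s−f)), so DoF = Df − Dn = 2·s·(s−f)·h / (h² − (s−f)²).
That is a quadratic in h: DoF·h² − 2·s·(s−f)·h − DoF·(s−f)² = 0 ⇒ h = (s−f)·(s + √(s² + DoF²)) / DoF = 525 × (560 + √(560² + 54.1²)) / 54.1 = 525 × (560 + 562.607) / 54.1 ≈ 10894 mm.
Then N = f²/(c·h) = 35² / (0.045 × 10894) = 1225 / 490.23 ≈ 2.50.

f/2.50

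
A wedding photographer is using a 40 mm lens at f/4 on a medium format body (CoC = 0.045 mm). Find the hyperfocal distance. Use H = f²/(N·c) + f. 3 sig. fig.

8.93 m

Hyperfocal distance H = f²/(N·c) + f = 40²/(4 × 0.045) + 40 = 1600/0.18 + 40 ≈ 8928.9 mm ≈ 8.93 m.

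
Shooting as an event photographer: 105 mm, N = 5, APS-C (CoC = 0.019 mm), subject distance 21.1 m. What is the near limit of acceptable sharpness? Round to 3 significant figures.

Hyperfocal distance H = f²/(N·c) + f = 105²/(5 × 0.019) + 105 = 11025/0.095 + 105 ≈ 116157.6 mm ≈ 116.2 m.
Near limit Dn = s·(H − f)/(H + s − 2f) = 21100 × (116157.6 − 105) / (116157.6 + 21100 − 2 × 105) = 21100 × 116052.6 / 137047.6 ≈ 17868 mm ≈ 17.9 m.

17.9 m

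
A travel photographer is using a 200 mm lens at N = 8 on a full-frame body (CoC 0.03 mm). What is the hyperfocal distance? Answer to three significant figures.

167 m

Hyperfocal distance H = f²/(N·c) + f = 200²/(8 × 0.03) + 200 = 40000/0.24 + 200 ≈ 166866.7 mm ≈ 167 m.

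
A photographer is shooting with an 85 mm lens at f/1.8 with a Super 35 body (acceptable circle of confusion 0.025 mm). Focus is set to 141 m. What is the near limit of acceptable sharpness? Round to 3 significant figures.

Hyperfocal distance H = f²/(N·c) + f = 85²/(1.8 × 0.025) + 85 = 7225/0.045 + 85 ≈ 160640.6 mm ≈ 160.6 m.
Near limit Dn = s·(H − f)/(H + s − 2f) = 141000 × (160640.6 − 85) / (160640.6 + 141000 − 2 × 85) = 141000 × 160555.6 / 301470.6 ≈ 75093 mm ≈ 75.1 m.

75.1 m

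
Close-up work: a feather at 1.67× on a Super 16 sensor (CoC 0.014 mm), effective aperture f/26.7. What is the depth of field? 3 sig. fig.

0.268 mm

At magnification m, DoF ≈ 2·N_eff·c/m² = 2 × 26.7 × 0.014 / 1.67² = 0.7476 / 2.789 ≈ 0.268 mm.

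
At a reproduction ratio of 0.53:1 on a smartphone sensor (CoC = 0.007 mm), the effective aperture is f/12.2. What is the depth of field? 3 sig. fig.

0.608 mm

At magnification m, DoF ≈ 2·N_eff·c/m² = 2 × 12.2 × 0.007 / 0.53² = 0.1708 / 0.2809 ≈ 0.608 mm.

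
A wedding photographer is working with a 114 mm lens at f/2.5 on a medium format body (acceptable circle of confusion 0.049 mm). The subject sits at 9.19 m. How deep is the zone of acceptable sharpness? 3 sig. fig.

1.58 m

Hyperfocal distance H = f²/(N·c) + f = 114²/(2.5 × 0.049) + 114 = 12996/0.1225 + 114 ≈ 106203.8 mm ≈ 106.2 m.
Near limit Dn = s·(H − f)/(H + s − 2f) = 9190 × (106203.8 − 114) / (106203.8 + 9190 − 2 × 114) = 9190 × 106089.8 / 115165.8 ≈ 8465.8 mm.
Far limit Df = s·(H − f)/(H − s) = 9190 × (106203.8 − 114) / (106203.8 − 9190) = 9190 × 106089.8 / 97013.8 ≈ 10049.8 mm.
Depth of field = Df − Dn = 10049.8 − 8465.8 ≈ 1584.0 mm ≈ 1.58 m.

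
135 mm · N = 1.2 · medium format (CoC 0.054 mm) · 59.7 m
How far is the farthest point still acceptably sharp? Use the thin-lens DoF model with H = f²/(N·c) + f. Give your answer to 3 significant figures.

75.7 m

Hyperfocal distance H = f²/(N·c) + f = 135²/(1.2 × 0.054) + 135 = 18225/0.0648 + 135 ≈ 281385.0 mm ≈ 281.4 m.
Far limit Df = s·(H − f)/(H − s) = 59700 × (281385.0 − 135) / (281385.0 − 59700) = 59700 × 281250.0 / 221685.0 ≈ 75741 mm ≈ 75.7 m.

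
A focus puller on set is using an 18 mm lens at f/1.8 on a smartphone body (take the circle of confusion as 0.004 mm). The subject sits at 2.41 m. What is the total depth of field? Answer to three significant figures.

257 mm

Hyperfocal distance H = f²/(N·c) + f = 18²/(1.8 × 0.004) + 18 = 324/0.0072 + 18 ≈ 45018.0 mm ≈ 45.02 m.
Near limit Dn = s·(H − f)/(H + s − 2f) = 2410 × (45018.0 − 18) / (45018.0 + 2410 − 2 × 18) = 2410 × 45000.0 / 47392.0 ≈ 2288.36 mm.
Far limit Df = s·(H − f)/(H − s) = 2410 × (45018.0 − 18) / (45018.0 − 2410) = 2410 × 45000.0 / 42608.0 ≈ 2545.30 mm.
Depth of field = Df − Dn = 2545.30 − 2288.36 ≈ 256.94 mm.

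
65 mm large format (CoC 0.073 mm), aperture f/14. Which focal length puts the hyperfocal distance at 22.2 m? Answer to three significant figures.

150 mm

From H = f²/(N·c) + f, with f ≪ H: f ≈ √(H·N·c) = √(22200 × 14 × 0.073) = √22688 ≈ 150.6 mm.
Exact: f² + N·c·f − N·c·H = 0 ⇒ f = (−N·c + √((N·c)² + 4·N·c·H))/2 = (−1.022 + √90755)/2 ≈ 150.12 mm ≈ 150 mm.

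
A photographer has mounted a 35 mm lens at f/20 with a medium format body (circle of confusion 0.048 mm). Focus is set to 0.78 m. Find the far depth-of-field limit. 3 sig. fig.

1.87 m

Hyperfocal distance H = f²/(N·c) + f = 35²/(20 × 0.048) + 35 = 1225/0.96 + 35 ≈ 1311.0 mm ≈ 1.311 m.
Far limit Df = s·(H − f)/(H − s) = 780 × (1311.0 − 35) / (1311.0 − 780) = 780 × 1276.0 / 531.0 ≈ 1874.3 mm ≈ 1.87 m.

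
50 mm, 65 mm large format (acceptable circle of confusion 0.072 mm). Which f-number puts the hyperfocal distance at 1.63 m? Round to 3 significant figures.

f/22

Rearrange H = f²/(N·c) + f for N: N = f² / ((H − f)·c).
N = 50² / ((1630 − 50) × 0.072) = 2500 / 113.8 ≈ 22.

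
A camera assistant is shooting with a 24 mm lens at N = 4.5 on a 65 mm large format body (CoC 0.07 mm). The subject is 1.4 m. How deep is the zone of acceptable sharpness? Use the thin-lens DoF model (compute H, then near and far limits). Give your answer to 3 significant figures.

4.86 m

Hyperfocal distance H = f²/(N·c) + f = 24²/(4.5 × 0.07) + 24 = 576/0.315 + 24 ≈ 1852.6 mm ≈ 1.853 m.
Near limit Dn = s·(H − f)/(H + s − 2f) = 1400 × (1852.6 − 24) / (1852.6 + 1400 − 2 × 24) = 1400 × 1828.6 / 3204.6 ≈ 798.9 mm.
Far limit Df = s·(H − f)/(H − s) = 1400 × (1852.6 − 24) / (1852.6 − 1400) = 1400 × 1828.6 / 452.6 ≈ 5656.6 mm.
Depth of field = Df − Dn = 5656.6 − 798.9 ≈ 4857.7 mm ≈ 4.86 m.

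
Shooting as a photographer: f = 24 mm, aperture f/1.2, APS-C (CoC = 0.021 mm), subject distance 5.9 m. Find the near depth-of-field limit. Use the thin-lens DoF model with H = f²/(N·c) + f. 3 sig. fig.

Hyperfocal distance H = f²/(N·c) + f = 24²/(1.2 × 0.021) + 24 = 576/0.0252 + 24 ≈ 22881.1 mm ≈ 22.88 m.
Near limit Dn = s·(H − f)/(H + s − 2f) = 5900 × (22881.1 − 24) / (22881.1 + 5900 − 2 × 24) = 5900 × 22857.1 / 28733.1 ≈ 4693.4 mm ≈ 4.69 m.

4.69 m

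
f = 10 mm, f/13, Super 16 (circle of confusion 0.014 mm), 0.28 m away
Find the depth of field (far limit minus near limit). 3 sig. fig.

363 mm

Hyperfocal distance H = f²/(N·c) + f = 10²/(13 × 0.014) + 10 = 100/0.182 + 10 ≈ 559.5 mm ≈ 0.559 m.
Near limit Dn = s·(H − f)/(H + s − 2f) = 280 × (559.5 − 10) / (559.5 + 280 − 2 × 10) = 280 × 549.5 / 819.5 ≈ 187.74 mm.
Far limit Df = s·(H − f)/(H − s) = 280 × (559.5 − 10) / (559.5 − 280) = 280 × 549.5 / 279.5 ≈ 550.53 mm.
Depth of field = Df − Dn = 550.53 − 187.74 ≈ 362.79 mm.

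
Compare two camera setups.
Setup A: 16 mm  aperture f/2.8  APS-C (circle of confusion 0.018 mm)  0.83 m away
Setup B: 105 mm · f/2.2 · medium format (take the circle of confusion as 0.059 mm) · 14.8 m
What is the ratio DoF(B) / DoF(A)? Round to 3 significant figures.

19.3

Setup A: H = 16²/(2.8×0.018) + 16 ≈ 5095.4 mm; DoF = Df − Dn = 988.40 − 715.36 ≈ 273.04 mm.
Setup B: H = 105²/(2.2×0.059) + 105 ≈ 85043.4 mm; DoF = Df − Dn = 17896.2 − 12617.1 ≈ 5279.1 mm.
Ratio = 5279.1 / 273.04 ≈ 19.3.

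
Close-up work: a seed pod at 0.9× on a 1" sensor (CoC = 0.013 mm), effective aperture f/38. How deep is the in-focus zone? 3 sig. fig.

1.22 mm

At magnification m, DoF ≈ 2·N_eff·c/m² = 2 × 38 × 0.013 / 0.9² = 0.988 / 0.81 ≈ 1.22 mm.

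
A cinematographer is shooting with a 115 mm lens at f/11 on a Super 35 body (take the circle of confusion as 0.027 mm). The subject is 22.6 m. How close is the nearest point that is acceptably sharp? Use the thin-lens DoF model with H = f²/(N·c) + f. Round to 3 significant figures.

Hyperfocal distance H = f²/(N·c) + f = 115²/(11 × 0.027) + 115 = 13225/0.297 + 115 ≈ 44643.6 mm ≈ 44.64 m.
Near limit Dn = s·(H − f)/(H + s − 2f) = 22600 × (44643.6 − 115) / (44643.6 + 22600 − 2 × 115) = 22600 × 44528.6 / 67013.6 ≈ 15017 mm ≈ 15.0 m.

15.0 m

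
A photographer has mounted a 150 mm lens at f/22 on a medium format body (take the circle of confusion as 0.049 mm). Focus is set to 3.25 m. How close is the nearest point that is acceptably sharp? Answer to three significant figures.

2.83 m

Hyperfocal distance H = f²/(N·c) + f = 150²/(22 × 0.049) + 150 = 22500/1.078 + 150 ≈ 21022.0 mm ≈ 21.02 m.
Near limit Dn = s·(H − f)/(H + s − 2f) = 3250 × (21022.0 − 150) / (21022.0 + 3250 − 2 × 150) = 3250 × 20872.0 / 23972.0 ≈ 2829.7 mm ≈ 2.83 m.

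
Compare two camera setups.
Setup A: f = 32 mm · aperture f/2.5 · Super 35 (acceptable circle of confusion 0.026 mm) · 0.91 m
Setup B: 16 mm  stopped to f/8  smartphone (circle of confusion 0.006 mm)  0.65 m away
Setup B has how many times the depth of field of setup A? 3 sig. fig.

Setup A: H = 32²/(2.5×0.026) + 32 ≈ 15785.8 mm; DoF = Df − Dn = 963.71 − 861.96 ≈ 101.75 mm.
Setup B: H = 16²/(8×0.006) + 16 ≈ 5349.3 mm; DoF = Df − Dn = 737.69 − 580.94 ≈ 156.75 mm.
Ratio = 156.75 / 101.75 ≈ 1.54.

1.54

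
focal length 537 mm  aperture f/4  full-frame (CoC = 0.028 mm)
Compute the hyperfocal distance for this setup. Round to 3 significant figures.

2580 m

Hyperfocal distance H = f²/(N·c) + f = 537²/(4 × 0.028) + 537 = 288369/0.112 + 537 ≈ 2575260.2 mm ≈ 2580 m.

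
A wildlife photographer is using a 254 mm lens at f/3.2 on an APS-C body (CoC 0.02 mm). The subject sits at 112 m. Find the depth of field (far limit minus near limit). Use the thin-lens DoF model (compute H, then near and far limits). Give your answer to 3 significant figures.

25.1 m

Hyperfocal distance H = f²/(N·c) + f = 254²/(3.2 × 0.02) + 254 = 64516/0.064 + 254 ≈ 1008316.5 mm ≈ 1008 m.
Near limit Dn = s·(H − f)/(H + s − 2f) = 112000 × (1008316.5 − 254) / (1008316.5 + 112000 − 2 × 254) = 112000 × 1008062.5 / 1119808.5 ≈ 100823 mm.
Far limit Df = s·(H − f)/(H − s) = 112000 × (1008316.5 − 254) / (1008316.5 − 112000) = 112000 × 1008062.5 / 896316.5 ≈ 125963 mm.
Depth of field = Df − Dn = 125963 − 100823 ≈ 25140 mm ≈ 25.1 m.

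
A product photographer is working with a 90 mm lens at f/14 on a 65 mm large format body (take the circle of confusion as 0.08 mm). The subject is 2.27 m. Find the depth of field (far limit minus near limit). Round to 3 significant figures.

Hyperfocal distance H = f²/(N·c) + f = 90²/(14 × 0.08) + 90 = 8100/1.12 + 90 ≈ 7322.1 mm ≈ 7.322 m.
Near limit Dn = s·(H − f)/(H + s − 2f) = 2270 × (7322.1 − 90) / (7322.1 + 2270 − 2 × 90) = 2270 × 7232.1 / 9412.1 ≈ 1744.2 mm.
Far limit Df = s·(H − f)/(H − s) = 2270 × (7322.1 − 90) / (7322.1 − 2270) = 2270 × 7232.1 / 5052.1 ≈ 3249.5 mm.
Depth of field = Df − Dn = 3249.5 − 1744.2 ≈ 1505.3 mm ≈ 1.51 m.

1.51 m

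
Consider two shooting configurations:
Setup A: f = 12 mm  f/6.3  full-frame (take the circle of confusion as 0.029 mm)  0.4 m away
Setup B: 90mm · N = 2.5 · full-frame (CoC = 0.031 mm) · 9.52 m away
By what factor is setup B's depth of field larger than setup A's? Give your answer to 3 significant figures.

Setup A: H = 12²/(6.3×0.029) + 12 ≈ 800.2 mm; DoF = Df − Dn = 787.83 − 268.05 ≈ 519.78 mm.
Setup B: H = 90²/(2.5×0.031) + 90 ≈ 104606.1 mm; DoF = Df − Dn = 10464.1 − 8732.1 ≈ 1732.0 mm.
Ratio = 1732.0 / 519.78 ≈ 3.33.

3.33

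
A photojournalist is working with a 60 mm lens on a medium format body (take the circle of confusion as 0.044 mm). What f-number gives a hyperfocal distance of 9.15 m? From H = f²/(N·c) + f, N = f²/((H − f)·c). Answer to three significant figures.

f/9

Rearrange H = f²/(N·c) + f for N: N = f² / ((H − f)·c).
N = 60² / ((9150 − 60) × 0.044) = 3600 / 400.0 ≈ 9.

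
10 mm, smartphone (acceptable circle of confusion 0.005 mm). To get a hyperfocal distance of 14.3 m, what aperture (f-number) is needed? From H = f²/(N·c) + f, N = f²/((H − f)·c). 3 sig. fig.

Rearrange H = f²/(N·c) + f for N: N = f² / ((H − f)·c).
N = 10² / ((14300 − 10) × 0.005) = 100 / 71.45 ≈ 1.40.

f/1.40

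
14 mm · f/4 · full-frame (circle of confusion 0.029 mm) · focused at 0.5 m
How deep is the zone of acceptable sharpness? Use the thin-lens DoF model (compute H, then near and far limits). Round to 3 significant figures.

314 mm

Hyperfocal distance H = f²/(N·c) + f = 14²/(4 × 0.029) + 14 = 196/0.116 + 14 ≈ 1703.7 mm ≈ 1.704 m.
Near limit Dn = s·(H − f)/(H + s − 2f) = 500 × (1703.7 − 14) / (1703.7 + 500 − 2 × 14) = 500 × 1689.7 / 2175.7 ≈ 388.31 mm.
Far limit Df = s·(H − f)/(H − s) = 500 × (1703.7 − 14) / (1703.7 − 500) = 500 × 1689.7 / 1203.7 ≈ 701.89 mm.
Depth of field = Df − Dn = 701.89 − 388.31 ≈ 313.58 mm.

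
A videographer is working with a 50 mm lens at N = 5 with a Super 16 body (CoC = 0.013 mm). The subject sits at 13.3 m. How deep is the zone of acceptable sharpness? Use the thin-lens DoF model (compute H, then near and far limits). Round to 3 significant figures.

10.4 m

Hyperfocal distance H = f²/(N·c) + f = 50²/(5 × 0.013) + 50 = 2500/0.065 + 50 ≈ 38511.5 mm ≈ 38.51 m.
Near limit Dn = s·(H − f)/(H + s − 2f) = 13300 × (38511.5 − 50) / (38511.5 + 13300 − 2 × 50) = 13300 × 38461.5 / 51711.5 ≈ 9892 mm.
Far limit Df = s·(H − f)/(H − s) = 13300 × (38511.5 − 50) / (38511.5 − 13300) = 13300 × 38461.5 / 25211.5 ≈ 20290 mm.
Depth of field = Df − Dn = 20290 − 9892 ≈ 10398 mm ≈ 10.4 m.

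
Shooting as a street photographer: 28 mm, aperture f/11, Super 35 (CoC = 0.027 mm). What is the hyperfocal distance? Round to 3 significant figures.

2.67 m

Hyperfocal distance H = f²/(N·c) + f = 28²/(11 × 0.027) + 28 = 784/0.297 + 28 ≈ 2667.7 mm ≈ 2.67 m.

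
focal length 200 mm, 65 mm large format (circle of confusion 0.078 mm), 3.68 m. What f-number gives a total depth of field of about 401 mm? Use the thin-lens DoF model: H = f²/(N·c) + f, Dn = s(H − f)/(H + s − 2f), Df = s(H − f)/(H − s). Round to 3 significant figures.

f/8.01

Write h = H − f = f²/(N·c). The thin-lens limits are Dn = s·h/(h + (s−f)) and Df = s·h/(h − (s−f)), so DoF = Df − Dn = 2·s·(s−f)·h / (h² − (s−f)²).
That is a quadratic in h: DoF·h² − 2·s·(s−f)·h − DoF·(s−f)² = 0 ⇒ h = (s−f)·(s + √(s² + DoF²)) / DoF = 3480 × (3680 + √(3680² + 401²)) / 401 = 3480 × (3680 + 3701.78) / 401 ≈ 64061 mm.
Then N = f²/(c·h) = 200² / (0.078 × 64061) = 40000 / 4996.8 ≈ 8.01.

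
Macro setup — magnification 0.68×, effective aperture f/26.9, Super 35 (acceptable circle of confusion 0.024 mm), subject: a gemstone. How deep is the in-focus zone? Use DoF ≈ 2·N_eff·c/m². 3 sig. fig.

2.79 mm

At magnification m, DoF ≈ 2·N_eff·c/m² = 2 × 26.9 × 0.024 / 0.68² = 1.291 / 0.4624 ≈ 2.79 mm.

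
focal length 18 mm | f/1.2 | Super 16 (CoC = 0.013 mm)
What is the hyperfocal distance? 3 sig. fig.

Hyperfocal distance H = f²/(N·c) + f = 18²/(1.2 × 0.013) + 18 = 324/0.0156 + 18 ≈ 20787.2 mm ≈ 20.8 m.

20.8 m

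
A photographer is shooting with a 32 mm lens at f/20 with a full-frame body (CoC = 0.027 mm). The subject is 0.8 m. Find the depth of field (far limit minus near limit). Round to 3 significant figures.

0.775 m

Hyperfocal distance H = f²/(N·c) + f = 32²/(20 × 0.027) + 32 = 1024/0.54 + 32 ≈ 1928.3 mm ≈ 1.928 m.
Near limit Dn = s·(H − f)/(H + s − 2f) = 800 × (1928.3 − 32) / (1928.3 + 800 − 2 × 32) = 800 × 1896.3 / 2664.3 ≈ 569.40 mm.
Far limit Df = s·(H − f)/(H − s) = 800 × (1928.3 − 32) / (1928.3 − 800) = 800 × 1896.3 / 1128.3 ≈ 1344.54 mm.
Depth of field = Df − Dn = 1344.54 − 569.40 ≈ 775.14 mm ≈ 0.775 m.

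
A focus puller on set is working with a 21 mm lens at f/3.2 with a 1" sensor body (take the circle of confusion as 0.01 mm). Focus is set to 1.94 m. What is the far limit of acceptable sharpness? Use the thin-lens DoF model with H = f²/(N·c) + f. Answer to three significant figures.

Hyperfocal distance H = f²/(N·c) + f = 21²/(3.2 × 0.01) + 21 = 441/0.032 + 21 ≈ 13802.2 mm ≈ 13.80 m.
Far limit Df = s·(H − f)/(H − s) = 1940 × (13802.2 − 21) / (13802.2 − 1940) = 1940 × 13781.2 / 11862.2 ≈ 2253.8 mm ≈ 2.25 m.

2.25 m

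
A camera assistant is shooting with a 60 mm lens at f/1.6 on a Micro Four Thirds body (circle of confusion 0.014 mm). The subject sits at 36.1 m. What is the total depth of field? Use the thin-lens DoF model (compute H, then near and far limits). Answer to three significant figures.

Hyperfocal distance H = f²/(N·c) + f = 60²/(1.6 × 0.014) + 60 = 3600/0.0224 + 60 ≈ 160774.3 mm ≈ 160.8 m.
Near limit Dn = s·(H − f)/(H + s − 2f) = 36100 × (160774.3 − 60) / (160774.3 + 36100 − 2 × 60) = 36100 × 160714.3 / 196754.3 ≈ 29487 mm.
Far limit Df = s·(H − f)/(H − s) = 36100 × (160774.3 − 60) / (160774.3 − 36100) = 36100 × 160714.3 / 124674.3 ≈ 46536 mm.
Depth of field = Df − Dn = 46536 − 29487 ≈ 17049 mm ≈ 17.0 m.

17.0 m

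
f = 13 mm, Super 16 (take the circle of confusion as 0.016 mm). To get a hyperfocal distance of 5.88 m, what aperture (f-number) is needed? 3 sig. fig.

f/1.80

Rearrange H = f²/(N·c) + f for N: N = f² / ((H − f)·c).
N = 13² / ((5880 − 13) × 0.016) = 169 / 93.87 ≈ 1.80.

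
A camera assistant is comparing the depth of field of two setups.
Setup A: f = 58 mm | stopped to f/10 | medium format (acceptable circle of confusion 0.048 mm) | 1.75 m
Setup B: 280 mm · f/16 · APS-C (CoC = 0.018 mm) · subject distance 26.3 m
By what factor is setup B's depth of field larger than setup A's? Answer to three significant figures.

Setup A: H = 58²/(10×0.048) + 58 ≈ 7066.3 mm; DoF = Df − Dn = 2306.96 − 1409.67 ≈ 897.29 mm.
Setup B: H = 280²/(16×0.018) + 280 ≈ 272502.2 mm; DoF = Df − Dn = 29079.5 − 24005.5 ≈ 5074.0 mm.
Ratio = 5074.0 / 897.29 ≈ 5.65.

5.65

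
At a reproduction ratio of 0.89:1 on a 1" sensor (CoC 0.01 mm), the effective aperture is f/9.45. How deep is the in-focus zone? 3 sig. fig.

At magnification m, DoF ≈ 2·N_eff·c/m² = 2 × 9.45 × 0.01 / 0.89² = 0.189 / 0.7921 ≈ 0.239 mm.

0.239 mm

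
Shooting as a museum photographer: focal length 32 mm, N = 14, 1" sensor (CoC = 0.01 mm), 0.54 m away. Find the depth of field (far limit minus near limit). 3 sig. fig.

Hyperfocal distance H = f²/(N·c) + f = 32²/(14 × 0.01) + 32 = 1024/0.14 + 32 ≈ 7346.3 mm ≈ 7.346 m.
Near limit Dn = s·(H − f)/(H + s − 2f) = 540 × (7346.3 − 32) / (7346.3 + 540 − 2 × 32) = 540 × 7314.3 / 7822.3 ≈ 504.931 mm.
Far limit Df = s·(H − f)/(H − s) = 540 × (7346.3 − 32) / (7346.3 − 540) = 540 × 7314.3 / 6806.3 ≈ 580.304 mm.
Depth of field = Df − Dn = 580.304 − 504.931 ≈ 75.373 mm.

75.4 mm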